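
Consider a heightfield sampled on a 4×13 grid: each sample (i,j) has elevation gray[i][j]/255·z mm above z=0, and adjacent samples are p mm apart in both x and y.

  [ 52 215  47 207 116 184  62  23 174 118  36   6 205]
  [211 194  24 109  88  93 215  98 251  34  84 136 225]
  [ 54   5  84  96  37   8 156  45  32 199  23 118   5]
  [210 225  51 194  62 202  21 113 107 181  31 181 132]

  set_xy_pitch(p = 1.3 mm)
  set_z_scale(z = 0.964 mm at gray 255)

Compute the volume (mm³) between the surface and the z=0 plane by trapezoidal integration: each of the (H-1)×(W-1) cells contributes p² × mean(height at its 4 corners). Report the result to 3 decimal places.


height_mm = gray/255 × 0.964; cell vol = 1.3² × mean(4 corners)
unit = 1.3² × 0.964 / (4×255) = 0.00159722 mm³ per gray-sum
row 0: Σ corner-gray over 12 cells = 5721  → 9.1377
row 1: Σ corner-gray over 12 cells = 4753  → 7.5916
row 2: Σ corner-gray over 12 cells = 4743  → 7.5756
Σ rows: total corner-gray = 15217  → 24.3048 mm³

24.305


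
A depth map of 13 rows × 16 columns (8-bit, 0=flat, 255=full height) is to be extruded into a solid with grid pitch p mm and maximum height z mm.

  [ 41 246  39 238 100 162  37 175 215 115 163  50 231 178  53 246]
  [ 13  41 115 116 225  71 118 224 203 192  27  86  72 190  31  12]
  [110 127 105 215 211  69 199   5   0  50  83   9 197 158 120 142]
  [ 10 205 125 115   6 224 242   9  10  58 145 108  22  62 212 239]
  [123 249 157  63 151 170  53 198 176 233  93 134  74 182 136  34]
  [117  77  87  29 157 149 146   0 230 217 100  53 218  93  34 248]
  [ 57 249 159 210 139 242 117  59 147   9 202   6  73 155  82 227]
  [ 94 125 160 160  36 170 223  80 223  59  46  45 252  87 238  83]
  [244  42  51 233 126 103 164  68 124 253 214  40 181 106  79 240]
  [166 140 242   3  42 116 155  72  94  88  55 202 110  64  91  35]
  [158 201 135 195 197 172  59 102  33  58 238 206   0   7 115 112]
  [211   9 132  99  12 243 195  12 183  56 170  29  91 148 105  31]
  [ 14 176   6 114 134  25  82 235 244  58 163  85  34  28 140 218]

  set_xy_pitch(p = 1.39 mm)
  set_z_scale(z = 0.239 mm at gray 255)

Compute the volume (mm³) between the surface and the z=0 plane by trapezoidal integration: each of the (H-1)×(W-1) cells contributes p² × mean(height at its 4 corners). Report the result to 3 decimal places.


height_mm = gray/255 × 0.239; cell vol = 1.39² × mean(4 corners)
unit = 1.39² × 0.239 / (4×255) = 0.000452718 mm³ per gray-sum
row 0: Σ corner-gray over 15 cells = 7738  → 3.5031
row 1: Σ corner-gray over 15 cells = 6795  → 3.0762
row 2: Σ corner-gray over 15 cells = 6683  → 3.0255
row 3: Σ corner-gray over 15 cells = 7630  → 3.4542
row 4: Σ corner-gray over 15 cells = 7840  → 3.5493
row 5: Σ corner-gray over 15 cells = 7527  → 3.4076
row 6: Σ corner-gray over 15 cells = 7967  → 3.6068
row 7: Σ corner-gray over 15 cells = 8037  → 3.6385
row 8: Σ corner-gray over 15 cells = 7201  → 3.2600
row 9: Σ corner-gray over 15 cells = 6855  → 3.1034
row 10: Σ corner-gray over 15 cells = 6916  → 3.1310
row 11: Σ corner-gray over 15 cells = 6490  → 2.9381
Σ rows: total corner-gray = 87679  → 39.6938 mm³

39.694


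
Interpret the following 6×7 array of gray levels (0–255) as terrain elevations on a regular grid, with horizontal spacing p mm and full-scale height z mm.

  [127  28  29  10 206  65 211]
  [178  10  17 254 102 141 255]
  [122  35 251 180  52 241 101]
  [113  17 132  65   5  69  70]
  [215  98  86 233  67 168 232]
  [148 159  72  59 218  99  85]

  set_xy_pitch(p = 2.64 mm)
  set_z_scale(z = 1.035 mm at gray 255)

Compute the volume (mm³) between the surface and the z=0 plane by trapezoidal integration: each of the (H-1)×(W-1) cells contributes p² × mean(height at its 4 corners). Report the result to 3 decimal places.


height_mm = gray/255 × 1.035; cell vol = 2.64² × mean(4 corners)
unit = 2.64² × 1.035 / (4×255) = 0.00707209 mm³ per gray-sum
row 0: Σ corner-gray over 6 cells = 2495  → 17.6449
row 1: Σ corner-gray over 6 cells = 3222  → 22.7863
row 2: Σ corner-gray over 6 cells = 2500  → 17.6802
row 3: Σ corner-gray over 6 cells = 2510  → 17.7510
row 4: Σ corner-gray over 6 cells = 3198  → 22.6166
Σ rows: total corner-gray = 13925  → 98.4789 mm³

98.479


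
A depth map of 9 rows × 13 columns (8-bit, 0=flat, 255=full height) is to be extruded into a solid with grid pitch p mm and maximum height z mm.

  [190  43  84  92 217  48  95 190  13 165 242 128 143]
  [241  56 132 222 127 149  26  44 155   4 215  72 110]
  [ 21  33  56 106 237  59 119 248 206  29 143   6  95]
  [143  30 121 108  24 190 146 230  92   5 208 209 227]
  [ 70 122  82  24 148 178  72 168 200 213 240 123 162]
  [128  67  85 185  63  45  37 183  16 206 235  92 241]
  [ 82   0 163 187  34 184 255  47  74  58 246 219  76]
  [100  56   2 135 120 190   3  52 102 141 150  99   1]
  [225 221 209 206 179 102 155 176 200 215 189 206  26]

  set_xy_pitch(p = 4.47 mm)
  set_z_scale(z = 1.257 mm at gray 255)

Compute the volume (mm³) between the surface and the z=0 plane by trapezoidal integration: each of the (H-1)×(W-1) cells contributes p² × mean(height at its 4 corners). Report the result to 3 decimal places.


height_mm = gray/255 × 1.257; cell vol = 4.47² × mean(4 corners)
unit = 4.47² × 1.257 / (4×255) = 0.0246235 mm³ per gray-sum
row 0: Σ corner-gray over 12 cells = 5722  → 140.8958
row 1: Σ corner-gray over 12 cells = 5355  → 131.8590
row 2: Σ corner-gray over 12 cells = 5696  → 140.2556
row 3: Σ corner-gray over 12 cells = 6468  → 159.2649
row 4: Σ corner-gray over 12 cells = 6169  → 151.9025
row 5: Σ corner-gray over 12 cells = 5889  → 145.0079
row 6: Σ corner-gray over 12 cells = 5293  → 130.3323
row 7: Σ corner-gray over 12 cells = 6568  → 161.7273
Σ rows: total corner-gray = 47160  → 1161.2452 mm³

1161.245


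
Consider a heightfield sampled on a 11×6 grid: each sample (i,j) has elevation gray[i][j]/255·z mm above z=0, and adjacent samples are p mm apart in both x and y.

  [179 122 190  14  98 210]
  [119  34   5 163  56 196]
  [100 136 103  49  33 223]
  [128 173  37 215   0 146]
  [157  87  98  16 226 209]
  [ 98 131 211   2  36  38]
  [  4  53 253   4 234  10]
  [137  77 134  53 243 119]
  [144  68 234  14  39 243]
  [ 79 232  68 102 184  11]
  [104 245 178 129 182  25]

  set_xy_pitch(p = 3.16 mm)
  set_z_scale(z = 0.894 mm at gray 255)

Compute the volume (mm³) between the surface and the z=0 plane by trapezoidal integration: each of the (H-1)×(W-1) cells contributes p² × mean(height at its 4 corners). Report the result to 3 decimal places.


195.767

height_mm = gray/255 × 0.894; cell vol = 3.16² × mean(4 corners)
unit = 3.16² × 0.894 / (4×255) = 0.00875208 mm³ per gray-sum
row 0: Σ corner-gray over 5 cells = 2068  → 18.0993
row 1: Σ corner-gray over 5 cells = 1796  → 15.7187
row 2: Σ corner-gray over 5 cells = 2089  → 18.2831
row 3: Σ corner-gray over 5 cells = 2344  → 20.5149
row 4: Σ corner-gray over 5 cells = 2116  → 18.5194
row 5: Σ corner-gray over 5 cells = 1998  → 17.4867
row 6: Σ corner-gray over 5 cells = 2372  → 20.7599
row 7: Σ corner-gray over 5 cells = 2367  → 20.7162
row 8: Σ corner-gray over 5 cells = 2359  → 20.6462
row 9: Σ corner-gray over 5 cells = 2859  → 25.0222
Σ rows: total corner-gray = 22368  → 195.7666 mm³


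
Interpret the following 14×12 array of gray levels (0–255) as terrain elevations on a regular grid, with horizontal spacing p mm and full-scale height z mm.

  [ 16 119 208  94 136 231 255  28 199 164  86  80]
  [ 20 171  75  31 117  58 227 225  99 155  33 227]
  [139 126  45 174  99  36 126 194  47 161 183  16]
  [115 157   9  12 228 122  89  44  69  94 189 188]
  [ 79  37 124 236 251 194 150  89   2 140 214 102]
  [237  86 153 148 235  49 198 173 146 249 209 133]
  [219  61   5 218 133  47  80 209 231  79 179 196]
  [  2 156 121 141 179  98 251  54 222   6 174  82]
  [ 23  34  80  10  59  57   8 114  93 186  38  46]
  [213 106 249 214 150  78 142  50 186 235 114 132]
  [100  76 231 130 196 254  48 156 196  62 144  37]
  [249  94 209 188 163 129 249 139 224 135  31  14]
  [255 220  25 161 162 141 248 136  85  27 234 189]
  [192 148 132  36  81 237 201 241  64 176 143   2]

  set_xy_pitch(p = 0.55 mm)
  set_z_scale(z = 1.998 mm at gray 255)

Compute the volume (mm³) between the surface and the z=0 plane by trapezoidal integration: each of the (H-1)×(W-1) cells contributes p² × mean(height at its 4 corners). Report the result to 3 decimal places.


height_mm = gray/255 × 1.998; cell vol = 0.55² × mean(4 corners)
unit = 0.55² × 1.998 / (4×255) = 0.000592544 mm³ per gray-sum
row 0: Σ corner-gray over 11 cells = 5765  → 3.4160
row 1: Σ corner-gray over 11 cells = 5166  → 3.0611
row 2: Σ corner-gray over 11 cells = 4866  → 2.8833
row 3: Σ corner-gray over 11 cells = 5384  → 3.1903
row 4: Σ corner-gray over 11 cells = 6717  → 3.9801
row 5: Σ corner-gray over 11 cells = 6561  → 3.8877
row 6: Σ corner-gray over 11 cells = 5787  → 3.4291
row 7: Σ corner-gray over 11 cells = 4315  → 2.5568
row 8: Σ corner-gray over 11 cells = 4820  → 2.8561
row 9: Σ corner-gray over 11 cells = 6516  → 3.8610
row 10: Σ corner-gray over 11 cells = 6508  → 3.8563
row 11: Σ corner-gray over 11 cells = 6707  → 3.9742
row 12: Σ corner-gray over 11 cells = 6434  → 3.8124
Σ rows: total corner-gray = 75546  → 44.7643 mm³

44.764


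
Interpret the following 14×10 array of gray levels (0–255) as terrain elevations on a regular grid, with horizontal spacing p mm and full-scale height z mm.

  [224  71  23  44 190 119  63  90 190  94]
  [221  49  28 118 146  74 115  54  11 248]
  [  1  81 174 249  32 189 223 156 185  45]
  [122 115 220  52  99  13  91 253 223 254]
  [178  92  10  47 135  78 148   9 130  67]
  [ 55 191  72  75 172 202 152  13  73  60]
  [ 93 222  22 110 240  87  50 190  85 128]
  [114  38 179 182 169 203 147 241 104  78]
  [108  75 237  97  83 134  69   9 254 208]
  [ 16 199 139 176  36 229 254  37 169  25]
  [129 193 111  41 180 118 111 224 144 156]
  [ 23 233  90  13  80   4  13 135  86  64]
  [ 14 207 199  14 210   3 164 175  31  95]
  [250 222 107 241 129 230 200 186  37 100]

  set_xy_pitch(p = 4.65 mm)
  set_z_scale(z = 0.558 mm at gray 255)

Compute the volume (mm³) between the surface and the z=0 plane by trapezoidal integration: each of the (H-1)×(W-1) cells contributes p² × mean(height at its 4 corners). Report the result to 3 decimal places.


height_mm = gray/255 × 0.558; cell vol = 4.65² × mean(4 corners)
unit = 4.65² × 0.558 / (4×255) = 0.0118288 mm³ per gray-sum
row 0: Σ corner-gray over 9 cells = 3557  → 42.0750
row 1: Σ corner-gray over 9 cells = 4283  → 50.6627
row 2: Σ corner-gray over 9 cells = 5132  → 60.7053
row 3: Σ corner-gray over 9 cells = 4051  → 47.9184
row 4: Σ corner-gray over 9 cells = 3558  → 42.0868
row 5: Σ corner-gray over 9 cells = 4248  → 50.2487
row 6: Σ corner-gray over 9 cells = 4951  → 58.5643
row 7: Σ corner-gray over 9 cells = 4950  → 58.5525
row 8: Σ corner-gray over 9 cells = 4751  → 56.1985
row 9: Σ corner-gray over 9 cells = 5048  → 59.7117
row 10: Σ corner-gray over 9 cells = 3924  → 46.4161
row 11: Σ corner-gray over 9 cells = 3510  → 41.5190
row 12: Σ corner-gray over 9 cells = 5169  → 61.1430
Σ rows: total corner-gray = 57132  → 675.8018 mm³

675.802


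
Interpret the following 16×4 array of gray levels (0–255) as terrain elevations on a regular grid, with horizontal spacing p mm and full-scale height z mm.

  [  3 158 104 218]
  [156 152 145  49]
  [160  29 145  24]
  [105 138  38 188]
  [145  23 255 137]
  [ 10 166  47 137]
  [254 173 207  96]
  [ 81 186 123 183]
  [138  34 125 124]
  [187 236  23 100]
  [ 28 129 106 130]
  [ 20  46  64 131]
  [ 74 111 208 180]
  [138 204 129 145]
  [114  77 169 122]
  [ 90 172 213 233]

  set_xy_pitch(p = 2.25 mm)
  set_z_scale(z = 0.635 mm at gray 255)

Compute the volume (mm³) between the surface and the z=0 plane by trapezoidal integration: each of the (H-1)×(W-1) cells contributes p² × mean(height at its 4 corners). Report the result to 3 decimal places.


height_mm = gray/255 × 0.635; cell vol = 2.25² × mean(4 corners)
unit = 2.25² × 0.635 / (4×255) = 0.00315165 mm³ per gray-sum
row 0: Σ corner-gray over 3 cells = 1544  → 4.8662
row 1: Σ corner-gray over 3 cells = 1331  → 4.1949
row 2: Σ corner-gray over 3 cells = 1177  → 3.7095
row 3: Σ corner-gray over 3 cells = 1483  → 4.6739
row 4: Σ corner-gray over 3 cells = 1411  → 4.4470
row 5: Σ corner-gray over 3 cells = 1683  → 5.3042
row 6: Σ corner-gray over 3 cells = 1992  → 6.2781
row 7: Σ corner-gray over 3 cells = 1462  → 4.6077
row 8: Σ corner-gray over 3 cells = 1385  → 4.3650
row 9: Σ corner-gray over 3 cells = 1433  → 4.5163
row 10: Σ corner-gray over 3 cells = 999  → 3.1485
row 11: Σ corner-gray over 3 cells = 1263  → 3.9805
row 12: Σ corner-gray over 3 cells = 1841  → 5.8022
row 13: Σ corner-gray over 3 cells = 1677  → 5.2853
row 14: Σ corner-gray over 3 cells = 1821  → 5.7392
Σ rows: total corner-gray = 22502  → 70.9185 mm³

70.919


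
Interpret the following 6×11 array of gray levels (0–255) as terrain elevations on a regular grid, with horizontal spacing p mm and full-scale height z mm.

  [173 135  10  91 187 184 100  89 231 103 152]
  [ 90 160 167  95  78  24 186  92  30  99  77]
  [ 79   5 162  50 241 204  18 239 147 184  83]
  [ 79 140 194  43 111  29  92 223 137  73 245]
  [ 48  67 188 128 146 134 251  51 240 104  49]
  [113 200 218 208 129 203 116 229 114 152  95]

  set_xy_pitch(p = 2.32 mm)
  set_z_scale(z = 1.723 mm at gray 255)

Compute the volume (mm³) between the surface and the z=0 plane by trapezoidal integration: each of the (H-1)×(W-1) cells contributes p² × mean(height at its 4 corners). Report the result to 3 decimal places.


232.383

height_mm = gray/255 × 1.723; cell vol = 2.32² × mean(4 corners)
unit = 2.32² × 1.723 / (4×255) = 0.00909203 mm³ per gray-sum
row 0: Σ corner-gray over 10 cells = 4614  → 41.9506
row 1: Σ corner-gray over 10 cells = 4691  → 42.6507
row 2: Σ corner-gray over 10 cells = 5070  → 46.0966
row 3: Σ corner-gray over 10 cells = 5123  → 46.5785
row 4: Σ corner-gray over 10 cells = 6061  → 55.1068
Σ rows: total corner-gray = 25559  → 232.3833 mm³


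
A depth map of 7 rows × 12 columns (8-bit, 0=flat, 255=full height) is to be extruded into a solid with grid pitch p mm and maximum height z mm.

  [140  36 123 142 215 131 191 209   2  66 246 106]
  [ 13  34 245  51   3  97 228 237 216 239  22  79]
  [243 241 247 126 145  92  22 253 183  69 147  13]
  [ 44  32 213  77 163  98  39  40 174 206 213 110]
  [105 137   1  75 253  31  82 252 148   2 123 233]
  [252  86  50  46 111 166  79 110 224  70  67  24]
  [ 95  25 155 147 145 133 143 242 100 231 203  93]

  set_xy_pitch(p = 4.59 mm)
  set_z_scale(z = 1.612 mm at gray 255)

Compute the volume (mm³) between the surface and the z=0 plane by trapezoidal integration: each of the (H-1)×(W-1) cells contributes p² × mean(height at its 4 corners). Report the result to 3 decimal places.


height_mm = gray/255 × 1.612; cell vol = 4.59² × mean(4 corners)
unit = 4.59² × 1.612 / (4×255) = 0.0332959 mm³ per gray-sum
row 0: Σ corner-gray over 11 cells = 5804  → 193.2492
row 1: Σ corner-gray over 11 cells = 6142  → 204.5032
row 2: Σ corner-gray over 11 cells = 5970  → 198.7763
row 3: Σ corner-gray over 11 cells = 5210  → 173.4714
row 4: Σ corner-gray over 11 cells = 4840  → 161.1520
row 5: Σ corner-gray over 11 cells = 5530  → 184.1261
Σ rows: total corner-gray = 33496  → 1115.2781 mm³

1115.278


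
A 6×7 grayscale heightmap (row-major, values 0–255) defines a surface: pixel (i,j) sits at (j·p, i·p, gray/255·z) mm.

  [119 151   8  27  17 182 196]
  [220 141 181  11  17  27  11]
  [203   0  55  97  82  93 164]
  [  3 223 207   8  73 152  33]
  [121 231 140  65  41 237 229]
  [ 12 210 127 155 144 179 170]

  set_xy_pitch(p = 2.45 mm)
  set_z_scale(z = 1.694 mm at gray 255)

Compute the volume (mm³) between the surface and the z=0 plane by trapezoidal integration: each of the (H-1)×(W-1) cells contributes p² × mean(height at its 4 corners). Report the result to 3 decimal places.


131.479

height_mm = gray/255 × 1.694; cell vol = 2.45² × mean(4 corners)
unit = 2.45² × 1.694 / (4×255) = 0.00996886 mm³ per gray-sum
row 0: Σ corner-gray over 6 cells = 2070  → 20.6355
row 1: Σ corner-gray over 6 cells = 2006  → 19.9975
row 2: Σ corner-gray over 6 cells = 2383  → 23.7558
row 3: Σ corner-gray over 6 cells = 3140  → 31.3022
row 4: Σ corner-gray over 6 cells = 3590  → 35.7882
Σ rows: total corner-gray = 13189  → 131.4793 mm³


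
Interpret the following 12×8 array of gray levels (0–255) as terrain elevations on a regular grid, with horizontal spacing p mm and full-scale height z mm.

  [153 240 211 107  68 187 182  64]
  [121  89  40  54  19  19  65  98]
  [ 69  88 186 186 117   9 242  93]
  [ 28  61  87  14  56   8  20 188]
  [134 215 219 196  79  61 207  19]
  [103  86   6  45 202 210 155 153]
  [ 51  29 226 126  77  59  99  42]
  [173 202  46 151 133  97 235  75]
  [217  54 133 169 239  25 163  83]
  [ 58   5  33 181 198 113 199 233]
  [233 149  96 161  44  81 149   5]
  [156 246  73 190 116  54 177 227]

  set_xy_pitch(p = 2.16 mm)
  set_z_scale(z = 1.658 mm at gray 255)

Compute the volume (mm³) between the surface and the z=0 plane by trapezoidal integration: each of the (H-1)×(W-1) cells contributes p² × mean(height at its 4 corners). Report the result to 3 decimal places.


height_mm = gray/255 × 1.658; cell vol = 2.16² × mean(4 corners)
unit = 2.16² × 1.658 / (4×255) = 0.00758389 mm³ per gray-sum
row 0: Σ corner-gray over 7 cells = 2998  → 22.7365
row 1: Σ corner-gray over 7 cells = 2609  → 19.7864
row 2: Σ corner-gray over 7 cells = 2526  → 19.1569
row 3: Σ corner-gray over 7 cells = 2815  → 21.3486
row 4: Σ corner-gray over 7 cells = 3771  → 28.5988
row 5: Σ corner-gray over 7 cells = 2989  → 22.6682
row 6: Σ corner-gray over 7 cells = 3301  → 25.0344
row 7: Σ corner-gray over 7 cells = 3842  → 29.1373
row 8: Σ corner-gray over 7 cells = 3615  → 27.4158
row 9: Σ corner-gray over 7 cells = 3347  → 25.3833
row 10: Σ corner-gray over 7 cells = 3693  → 28.0073
Σ rows: total corner-gray = 35506  → 269.2735 mm³

269.273


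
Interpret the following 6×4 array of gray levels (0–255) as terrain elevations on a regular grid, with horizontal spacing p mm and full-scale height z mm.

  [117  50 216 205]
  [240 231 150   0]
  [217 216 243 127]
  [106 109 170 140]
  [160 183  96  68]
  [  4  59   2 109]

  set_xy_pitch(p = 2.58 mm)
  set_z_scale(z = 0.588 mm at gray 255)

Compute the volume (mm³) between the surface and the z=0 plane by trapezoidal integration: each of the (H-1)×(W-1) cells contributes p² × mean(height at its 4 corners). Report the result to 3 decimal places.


33.756

height_mm = gray/255 × 0.588; cell vol = 2.58² × mean(4 corners)
unit = 2.58² × 0.588 / (4×255) = 0.00383722 mm³ per gray-sum
row 0: Σ corner-gray over 3 cells = 1856  → 7.1219
row 1: Σ corner-gray over 3 cells = 2264  → 8.6875
row 2: Σ corner-gray over 3 cells = 2066  → 7.9277
row 3: Σ corner-gray over 3 cells = 1590  → 6.1012
row 4: Σ corner-gray over 3 cells = 1021  → 3.9178
Σ rows: total corner-gray = 8797  → 33.7560 mm³


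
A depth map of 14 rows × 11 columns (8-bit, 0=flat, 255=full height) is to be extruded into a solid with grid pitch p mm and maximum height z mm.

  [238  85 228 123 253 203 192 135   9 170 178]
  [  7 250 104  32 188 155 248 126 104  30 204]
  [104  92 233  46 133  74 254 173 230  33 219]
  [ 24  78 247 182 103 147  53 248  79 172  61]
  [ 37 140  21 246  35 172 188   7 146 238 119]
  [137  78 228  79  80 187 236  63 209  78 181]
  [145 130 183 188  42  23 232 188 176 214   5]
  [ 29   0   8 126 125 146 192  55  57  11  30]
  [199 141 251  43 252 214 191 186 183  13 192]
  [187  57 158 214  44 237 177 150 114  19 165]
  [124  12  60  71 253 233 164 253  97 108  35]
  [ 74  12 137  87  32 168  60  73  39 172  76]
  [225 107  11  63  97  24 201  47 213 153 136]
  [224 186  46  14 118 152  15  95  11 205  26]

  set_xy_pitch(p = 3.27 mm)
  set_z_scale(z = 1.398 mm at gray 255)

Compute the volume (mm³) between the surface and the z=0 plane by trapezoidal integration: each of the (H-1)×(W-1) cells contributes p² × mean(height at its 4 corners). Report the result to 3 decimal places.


971.722

height_mm = gray/255 × 1.398; cell vol = 3.27² × mean(4 corners)
unit = 3.27² × 1.398 / (4×255) = 0.0146556 mm³ per gray-sum
row 0: Σ corner-gray over 10 cells = 5897  → 86.4239
row 1: Σ corner-gray over 10 cells = 5544  → 81.2504
row 2: Σ corner-gray over 10 cells = 5562  → 81.5142
row 3: Σ corner-gray over 10 cells = 5245  → 76.8684
row 4: Σ corner-gray over 10 cells = 5336  → 78.2021
row 5: Σ corner-gray over 10 cells = 5696  → 83.4781
row 6: Σ corner-gray over 10 cells = 4401  → 64.4991
row 7: Σ corner-gray over 10 cells = 4838  → 70.9036
row 8: Σ corner-gray over 10 cells = 6031  → 88.3877
row 9: Σ corner-gray over 10 cells = 5353  → 78.4512
row 10: Σ corner-gray over 10 cells = 4371  → 64.0595
row 11: Σ corner-gray over 10 cells = 3903  → 57.2007
row 12: Σ corner-gray over 10 cells = 4127  → 60.4835
Σ rows: total corner-gray = 66304  → 971.7224 mm³


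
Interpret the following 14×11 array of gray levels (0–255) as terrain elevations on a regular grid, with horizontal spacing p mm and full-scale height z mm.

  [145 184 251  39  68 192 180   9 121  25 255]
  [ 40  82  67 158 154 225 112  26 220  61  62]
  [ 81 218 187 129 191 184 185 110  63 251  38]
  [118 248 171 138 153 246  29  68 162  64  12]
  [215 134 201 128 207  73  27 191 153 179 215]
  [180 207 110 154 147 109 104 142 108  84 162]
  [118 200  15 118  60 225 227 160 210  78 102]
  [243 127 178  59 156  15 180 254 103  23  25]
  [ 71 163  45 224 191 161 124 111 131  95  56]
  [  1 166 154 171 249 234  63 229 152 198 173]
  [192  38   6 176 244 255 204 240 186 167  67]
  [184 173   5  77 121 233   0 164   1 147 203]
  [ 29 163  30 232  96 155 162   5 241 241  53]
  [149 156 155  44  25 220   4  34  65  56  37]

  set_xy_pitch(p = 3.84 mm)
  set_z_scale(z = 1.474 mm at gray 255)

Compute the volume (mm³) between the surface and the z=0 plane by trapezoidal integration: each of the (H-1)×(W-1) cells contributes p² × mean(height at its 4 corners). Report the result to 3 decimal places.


1513.055

height_mm = gray/255 × 1.474; cell vol = 3.84² × mean(4 corners)
unit = 3.84² × 1.474 / (4×255) = 0.0213088 mm³ per gray-sum
row 0: Σ corner-gray over 10 cells = 4850  → 103.3479
row 1: Σ corner-gray over 10 cells = 5467  → 116.4954
row 2: Σ corner-gray over 10 cells = 5843  → 124.5075
row 3: Σ corner-gray over 10 cells = 5704  → 121.5456
row 4: Σ corner-gray over 10 cells = 5688  → 121.2047
row 5: Σ corner-gray over 10 cells = 5478  → 116.7298
row 6: Σ corner-gray over 10 cells = 5264  → 112.1697
row 7: Σ corner-gray over 10 cells = 5075  → 108.1424
row 8: Σ corner-gray over 10 cells = 6023  → 128.3431
row 9: Σ corner-gray over 10 cells = 6697  → 142.7053
row 10: Σ corner-gray over 10 cells = 5520  → 117.6248
row 11: Σ corner-gray over 10 cells = 4961  → 105.7131
row 12: Σ corner-gray over 10 cells = 4436  → 94.5260
Σ rows: total corner-gray = 71006  → 1513.0553 mm³


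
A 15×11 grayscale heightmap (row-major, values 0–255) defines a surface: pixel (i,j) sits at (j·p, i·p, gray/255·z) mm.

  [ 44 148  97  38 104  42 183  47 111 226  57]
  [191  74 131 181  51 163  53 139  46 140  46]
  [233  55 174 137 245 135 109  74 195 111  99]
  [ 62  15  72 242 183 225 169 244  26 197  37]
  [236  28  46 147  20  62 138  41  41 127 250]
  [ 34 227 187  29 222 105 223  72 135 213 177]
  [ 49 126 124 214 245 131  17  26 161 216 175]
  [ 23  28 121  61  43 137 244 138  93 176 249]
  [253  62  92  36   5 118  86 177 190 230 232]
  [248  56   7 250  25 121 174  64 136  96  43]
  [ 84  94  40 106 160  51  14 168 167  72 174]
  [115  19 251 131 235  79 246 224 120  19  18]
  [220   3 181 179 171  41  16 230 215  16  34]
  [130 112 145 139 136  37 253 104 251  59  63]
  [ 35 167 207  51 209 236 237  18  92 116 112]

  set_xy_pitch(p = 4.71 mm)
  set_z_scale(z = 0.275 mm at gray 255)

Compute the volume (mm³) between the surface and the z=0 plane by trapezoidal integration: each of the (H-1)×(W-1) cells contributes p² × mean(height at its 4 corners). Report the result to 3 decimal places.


height_mm = gray/255 × 0.275; cell vol = 4.71² × mean(4 corners)
unit = 4.71² × 0.275 / (4×255) = 0.00598101 mm³ per gray-sum
row 0: Σ corner-gray over 10 cells = 4286  → 25.6346
row 1: Σ corner-gray over 10 cells = 4995  → 29.8751
row 2: Σ corner-gray over 10 cells = 5647  → 33.7747
row 3: Σ corner-gray over 10 cells = 4631  → 27.6980
row 4: Σ corner-gray over 10 cells = 4823  → 28.8464
row 5: Σ corner-gray over 10 cells = 5781  → 34.5762
row 6: Σ corner-gray over 10 cells = 5098  → 30.4912
row 7: Σ corner-gray over 10 cells = 4831  → 28.8942
row 8: Σ corner-gray over 10 cells = 4626  → 27.6681
row 9: Σ corner-gray over 10 cells = 4151  → 24.8272
row 10: Σ corner-gray over 10 cells = 4783  → 28.6072
row 11: Σ corner-gray over 10 cells = 5139  → 30.7364
row 12: Σ corner-gray over 10 cells = 5023  → 30.0426
row 13: Σ corner-gray over 10 cells = 5478  → 32.7640
Σ rows: total corner-gray = 69292  → 414.4360 mm³

414.436


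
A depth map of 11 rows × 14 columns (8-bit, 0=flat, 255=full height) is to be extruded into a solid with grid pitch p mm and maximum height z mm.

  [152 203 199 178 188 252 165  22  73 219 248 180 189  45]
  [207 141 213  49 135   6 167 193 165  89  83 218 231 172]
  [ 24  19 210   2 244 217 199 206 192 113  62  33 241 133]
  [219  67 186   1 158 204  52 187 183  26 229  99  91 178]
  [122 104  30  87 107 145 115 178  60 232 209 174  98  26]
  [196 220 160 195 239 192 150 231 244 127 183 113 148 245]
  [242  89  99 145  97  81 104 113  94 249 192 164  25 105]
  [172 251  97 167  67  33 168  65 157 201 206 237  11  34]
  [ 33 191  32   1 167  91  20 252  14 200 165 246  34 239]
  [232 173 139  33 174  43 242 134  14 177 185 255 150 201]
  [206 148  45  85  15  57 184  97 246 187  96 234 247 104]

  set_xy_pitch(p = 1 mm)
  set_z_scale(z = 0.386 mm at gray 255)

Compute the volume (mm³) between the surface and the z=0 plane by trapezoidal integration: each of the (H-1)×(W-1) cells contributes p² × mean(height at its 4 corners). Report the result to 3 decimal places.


27.688

height_mm = gray/255 × 0.386; cell vol = 1² × mean(4 corners)
unit = 1² × 0.386 / (4×255) = 0.000378431 mm³ per gray-sum
row 0: Σ corner-gray over 13 cells = 8188  → 3.0986
row 1: Σ corner-gray over 13 cells = 7392  → 2.7974
row 2: Σ corner-gray over 13 cells = 6996  → 2.6475
row 3: Σ corner-gray over 13 cells = 6589  → 2.4935
row 4: Σ corner-gray over 13 cells = 8071  → 3.0543
row 5: Σ corner-gray over 13 cells = 8096  → 3.0638
row 6: Σ corner-gray over 13 cells = 6777  → 2.5646
row 7: Σ corner-gray over 13 cells = 6624  → 2.5067
row 8: Σ corner-gray over 13 cells = 6969  → 2.6373
row 9: Σ corner-gray over 13 cells = 7463  → 2.8242
Σ rows: total corner-gray = 73165  → 27.6879 mm³


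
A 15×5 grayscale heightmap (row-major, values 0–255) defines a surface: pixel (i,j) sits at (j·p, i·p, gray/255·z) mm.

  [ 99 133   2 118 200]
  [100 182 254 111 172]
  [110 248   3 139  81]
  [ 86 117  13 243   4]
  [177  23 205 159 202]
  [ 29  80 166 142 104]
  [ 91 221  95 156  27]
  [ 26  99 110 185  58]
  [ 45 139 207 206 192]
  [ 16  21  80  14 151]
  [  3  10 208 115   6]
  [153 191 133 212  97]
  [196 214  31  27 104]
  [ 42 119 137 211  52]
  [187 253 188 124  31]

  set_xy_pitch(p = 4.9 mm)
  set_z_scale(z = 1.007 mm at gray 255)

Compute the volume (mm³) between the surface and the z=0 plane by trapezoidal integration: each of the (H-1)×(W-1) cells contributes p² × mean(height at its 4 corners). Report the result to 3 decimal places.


height_mm = gray/255 × 1.007; cell vol = 4.9² × mean(4 corners)
unit = 4.9² × 1.007 / (4×255) = 0.023704 mm³ per gray-sum
row 0: Σ corner-gray over 4 cells = 2171  → 51.4614
row 1: Σ corner-gray over 4 cells = 2337  → 55.3962
row 2: Σ corner-gray over 4 cells = 1807  → 42.8331
row 3: Σ corner-gray over 4 cells = 1989  → 47.1472
row 4: Σ corner-gray over 4 cells = 2062  → 48.8776
row 5: Σ corner-gray over 4 cells = 1971  → 46.7206
row 6: Σ corner-gray over 4 cells = 1934  → 45.8435
row 7: Σ corner-gray over 4 cells = 2213  → 52.4569
row 8: Σ corner-gray over 4 cells = 1738  → 41.1975
row 9: Σ corner-gray over 4 cells = 1072  → 25.4107
row 10: Σ corner-gray over 4 cells = 1997  → 47.3369
row 11: Σ corner-gray over 4 cells = 2166  → 51.3428
row 12: Σ corner-gray over 4 cells = 1872  → 44.3739
row 13: Σ corner-gray over 4 cells = 2376  → 56.3207
Σ rows: total corner-gray = 27705  → 656.7190 mm³

656.719


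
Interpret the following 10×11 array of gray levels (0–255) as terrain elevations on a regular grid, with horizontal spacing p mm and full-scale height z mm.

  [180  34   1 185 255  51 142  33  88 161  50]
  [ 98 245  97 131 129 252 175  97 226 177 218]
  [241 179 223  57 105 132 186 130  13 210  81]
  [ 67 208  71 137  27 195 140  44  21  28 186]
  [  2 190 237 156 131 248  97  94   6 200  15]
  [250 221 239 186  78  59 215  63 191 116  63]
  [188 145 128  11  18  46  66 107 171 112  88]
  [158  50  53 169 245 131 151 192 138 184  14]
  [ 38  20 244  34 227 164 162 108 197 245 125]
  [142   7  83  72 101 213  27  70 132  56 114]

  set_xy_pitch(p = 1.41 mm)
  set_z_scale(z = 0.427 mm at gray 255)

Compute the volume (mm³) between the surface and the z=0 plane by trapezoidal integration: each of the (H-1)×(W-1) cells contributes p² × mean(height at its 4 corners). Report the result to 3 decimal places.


39.193

height_mm = gray/255 × 0.427; cell vol = 1.41² × mean(4 corners)
unit = 1.41² × 0.427 / (4×255) = 0.000832273 mm³ per gray-sum
row 0: Σ corner-gray over 10 cells = 5504  → 4.5808
row 1: Σ corner-gray over 10 cells = 6166  → 5.1318
row 2: Σ corner-gray over 10 cells = 4787  → 3.9841
row 3: Σ corner-gray over 10 cells = 4730  → 3.9367
row 4: Σ corner-gray over 10 cells = 5784  → 4.8139
row 5: Σ corner-gray over 10 cells = 4933  → 4.1056
row 6: Σ corner-gray over 10 cells = 4682  → 3.8967
row 7: Σ corner-gray over 10 cells = 5763  → 4.7964
row 8: Σ corner-gray over 10 cells = 4743  → 3.9475
Σ rows: total corner-gray = 47092  → 39.1934 mm³


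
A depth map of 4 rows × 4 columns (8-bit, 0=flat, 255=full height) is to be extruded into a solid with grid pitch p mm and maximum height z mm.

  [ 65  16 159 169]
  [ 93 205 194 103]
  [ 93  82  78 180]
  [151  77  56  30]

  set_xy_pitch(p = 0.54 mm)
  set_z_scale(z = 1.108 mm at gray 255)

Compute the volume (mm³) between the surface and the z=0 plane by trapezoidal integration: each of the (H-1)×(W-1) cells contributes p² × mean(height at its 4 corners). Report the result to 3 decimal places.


1.332

height_mm = gray/255 × 1.108; cell vol = 0.54² × mean(4 corners)
unit = 0.54² × 1.108 / (4×255) = 0.000316758 mm³ per gray-sum
row 0: Σ corner-gray over 3 cells = 1578  → 0.4998
row 1: Σ corner-gray over 3 cells = 1587  → 0.5027
row 2: Σ corner-gray over 3 cells = 1040  → 0.3294
Σ rows: total corner-gray = 4205  → 1.3320 mm³


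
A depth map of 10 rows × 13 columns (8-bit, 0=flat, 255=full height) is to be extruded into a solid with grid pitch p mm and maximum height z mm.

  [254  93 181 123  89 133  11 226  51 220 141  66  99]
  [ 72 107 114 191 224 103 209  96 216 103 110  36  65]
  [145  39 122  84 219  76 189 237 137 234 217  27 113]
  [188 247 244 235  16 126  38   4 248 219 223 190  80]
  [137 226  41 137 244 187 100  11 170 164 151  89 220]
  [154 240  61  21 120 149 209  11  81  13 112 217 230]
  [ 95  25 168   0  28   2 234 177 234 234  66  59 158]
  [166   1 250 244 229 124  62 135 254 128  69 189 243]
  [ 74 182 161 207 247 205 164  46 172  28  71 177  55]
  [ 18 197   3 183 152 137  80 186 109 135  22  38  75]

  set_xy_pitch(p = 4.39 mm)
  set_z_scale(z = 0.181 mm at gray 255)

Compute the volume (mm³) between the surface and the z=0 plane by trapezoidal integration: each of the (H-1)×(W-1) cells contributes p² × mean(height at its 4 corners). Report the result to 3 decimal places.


height_mm = gray/255 × 0.181; cell vol = 4.39² × mean(4 corners)
unit = 4.39² × 0.181 / (4×255) = 0.00341985 mm³ per gray-sum
row 0: Σ corner-gray over 12 cells = 6176  → 21.1210
row 1: Σ corner-gray over 12 cells = 6575  → 22.4855
row 2: Σ corner-gray over 12 cells = 7268  → 24.8555
row 3: Σ corner-gray over 12 cells = 7245  → 24.7768
row 4: Σ corner-gray over 12 cells = 6249  → 21.3707
row 5: Σ corner-gray over 12 cells = 5559  → 19.0110
row 6: Σ corner-gray over 12 cells = 6486  → 22.1812
row 7: Σ corner-gray over 12 cells = 7228  → 24.7187
row 8: Σ corner-gray over 12 cells = 6026  → 20.6080
Σ rows: total corner-gray = 58812  → 201.1284 mm³

201.128


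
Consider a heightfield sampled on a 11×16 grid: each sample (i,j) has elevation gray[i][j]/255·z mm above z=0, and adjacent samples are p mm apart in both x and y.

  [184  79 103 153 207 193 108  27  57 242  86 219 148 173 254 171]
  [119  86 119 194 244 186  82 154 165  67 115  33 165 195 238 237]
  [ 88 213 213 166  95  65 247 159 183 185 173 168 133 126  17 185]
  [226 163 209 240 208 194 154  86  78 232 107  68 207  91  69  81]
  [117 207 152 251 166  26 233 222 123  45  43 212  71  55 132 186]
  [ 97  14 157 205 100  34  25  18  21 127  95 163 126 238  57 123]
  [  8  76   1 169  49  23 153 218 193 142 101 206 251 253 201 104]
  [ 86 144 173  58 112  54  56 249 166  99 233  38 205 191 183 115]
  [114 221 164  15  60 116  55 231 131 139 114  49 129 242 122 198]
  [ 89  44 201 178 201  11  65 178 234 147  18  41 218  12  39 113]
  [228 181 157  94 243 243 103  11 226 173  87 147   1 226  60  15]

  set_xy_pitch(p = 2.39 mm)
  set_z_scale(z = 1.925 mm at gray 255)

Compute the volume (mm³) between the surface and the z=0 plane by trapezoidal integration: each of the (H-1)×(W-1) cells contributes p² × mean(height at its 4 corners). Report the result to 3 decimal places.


874.273

height_mm = gray/255 × 1.925; cell vol = 2.39² × mean(4 corners)
unit = 2.39² × 1.925 / (4×255) = 0.0107802 mm³ per gray-sum
row 0: Σ corner-gray over 15 cells = 8895  → 95.8898
row 1: Σ corner-gray over 15 cells = 9001  → 97.0325
row 2: Σ corner-gray over 15 cells = 9078  → 97.8626
row 3: Σ corner-gray over 15 cells = 8698  → 93.7661
row 4: Σ corner-gray over 15 cells = 7159  → 77.1754
row 5: Σ corner-gray over 15 cells = 7164  → 77.2293
row 6: Σ corner-gray over 15 cells = 8307  → 89.5510
row 7: Σ corner-gray over 15 cells = 8011  → 86.3601
row 8: Σ corner-gray over 15 cells = 7264  → 78.3073
row 9: Σ corner-gray over 15 cells = 7523  → 81.0994
Σ rows: total corner-gray = 81100  → 874.2733 mm³


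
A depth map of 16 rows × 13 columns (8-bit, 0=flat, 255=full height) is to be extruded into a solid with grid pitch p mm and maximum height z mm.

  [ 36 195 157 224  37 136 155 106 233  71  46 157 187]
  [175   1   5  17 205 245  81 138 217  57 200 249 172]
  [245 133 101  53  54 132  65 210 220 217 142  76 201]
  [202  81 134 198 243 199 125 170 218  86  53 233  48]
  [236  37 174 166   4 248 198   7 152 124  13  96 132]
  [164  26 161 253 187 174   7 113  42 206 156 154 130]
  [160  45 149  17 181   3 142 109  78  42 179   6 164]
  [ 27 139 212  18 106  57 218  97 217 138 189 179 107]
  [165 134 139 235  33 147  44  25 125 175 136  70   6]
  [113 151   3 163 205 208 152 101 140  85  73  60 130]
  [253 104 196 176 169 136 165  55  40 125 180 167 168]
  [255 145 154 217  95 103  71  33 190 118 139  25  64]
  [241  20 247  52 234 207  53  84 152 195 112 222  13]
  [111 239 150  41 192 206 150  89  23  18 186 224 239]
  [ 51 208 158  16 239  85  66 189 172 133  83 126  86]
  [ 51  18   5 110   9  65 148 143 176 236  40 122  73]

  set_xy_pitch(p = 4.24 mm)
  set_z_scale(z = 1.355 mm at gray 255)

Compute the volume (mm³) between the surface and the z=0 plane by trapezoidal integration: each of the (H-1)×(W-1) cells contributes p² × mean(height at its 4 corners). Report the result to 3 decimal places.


height_mm = gray/255 × 1.355; cell vol = 4.24² × mean(4 corners)
unit = 4.24² × 1.355 / (4×255) = 0.023882 mm³ per gray-sum
row 0: Σ corner-gray over 12 cells = 6434  → 153.6568
row 1: Σ corner-gray over 12 cells = 6429  → 153.5374
row 2: Σ corner-gray over 12 cells = 6982  → 166.7442
row 3: Σ corner-gray over 12 cells = 6536  → 156.0928
row 4: Σ corner-gray over 12 cells = 6058  → 144.6772
row 5: Σ corner-gray over 12 cells = 5478  → 130.8256
row 6: Σ corner-gray over 12 cells = 5500  → 131.3510
row 7: Σ corner-gray over 12 cells = 5971  → 142.5995
row 8: Σ corner-gray over 12 cells = 5622  → 134.2646
row 9: Σ corner-gray over 12 cells = 6372  → 152.1762
row 10: Σ corner-gray over 12 cells = 6346  → 151.5552
row 11: Σ corner-gray over 12 cells = 6309  → 150.6716
row 12: Σ corner-gray over 12 cells = 6796  → 162.3021
row 13: Σ corner-gray over 12 cells = 6473  → 154.5882
row 14: Σ corner-gray over 12 cells = 5355  → 127.8882
Σ rows: total corner-gray = 92661  → 2212.9307 mm³

2212.931


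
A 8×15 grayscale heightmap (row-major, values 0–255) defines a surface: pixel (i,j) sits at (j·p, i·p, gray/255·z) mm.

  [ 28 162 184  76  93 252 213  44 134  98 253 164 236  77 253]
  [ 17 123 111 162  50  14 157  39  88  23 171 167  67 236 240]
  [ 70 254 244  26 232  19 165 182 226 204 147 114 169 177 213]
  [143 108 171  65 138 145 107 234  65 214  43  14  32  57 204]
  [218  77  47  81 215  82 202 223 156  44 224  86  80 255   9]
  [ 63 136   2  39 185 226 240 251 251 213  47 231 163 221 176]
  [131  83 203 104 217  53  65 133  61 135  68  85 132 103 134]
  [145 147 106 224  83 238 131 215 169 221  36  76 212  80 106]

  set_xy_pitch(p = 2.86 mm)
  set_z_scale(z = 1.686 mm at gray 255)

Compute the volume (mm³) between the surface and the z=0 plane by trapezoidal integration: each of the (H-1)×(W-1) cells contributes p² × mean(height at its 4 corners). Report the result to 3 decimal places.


718.366

height_mm = gray/255 × 1.686; cell vol = 2.86² × mean(4 corners)
unit = 2.86² × 1.686 / (4×255) = 0.0135204 mm³ per gray-sum
row 0: Σ corner-gray over 14 cells = 7326  → 99.0504
row 1: Σ corner-gray over 14 cells = 7674  → 103.7555
row 2: Σ corner-gray over 14 cells = 7734  → 104.5668
row 3: Σ corner-gray over 14 cells = 6904  → 93.3448
row 4: Σ corner-gray over 14 cells = 8420  → 113.8417
row 5: Σ corner-gray over 14 cells = 7798  → 105.4321
row 6: Σ corner-gray over 14 cells = 7276  → 98.3744
Σ rows: total corner-gray = 53132  → 718.3658 mm³


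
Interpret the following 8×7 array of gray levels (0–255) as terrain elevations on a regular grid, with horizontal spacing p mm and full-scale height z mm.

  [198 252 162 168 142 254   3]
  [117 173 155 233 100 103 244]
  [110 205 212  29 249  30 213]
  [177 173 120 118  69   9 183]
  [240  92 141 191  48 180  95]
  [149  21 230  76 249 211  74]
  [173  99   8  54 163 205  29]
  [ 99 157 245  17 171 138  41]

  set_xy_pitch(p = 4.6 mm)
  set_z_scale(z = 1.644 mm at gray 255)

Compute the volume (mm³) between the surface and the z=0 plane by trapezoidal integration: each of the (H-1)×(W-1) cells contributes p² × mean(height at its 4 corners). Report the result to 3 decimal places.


789.359

height_mm = gray/255 × 1.644; cell vol = 4.6² × mean(4 corners)
unit = 4.6² × 1.644 / (4×255) = 0.0341049 mm³ per gray-sum
row 0: Σ corner-gray over 6 cells = 4046  → 137.9886
row 1: Σ corner-gray over 6 cells = 3662  → 124.8923
row 2: Σ corner-gray over 6 cells = 3111  → 106.1005
row 3: Σ corner-gray over 6 cells = 2977  → 101.5304
row 4: Σ corner-gray over 6 cells = 3436  → 117.1846
row 5: Σ corner-gray over 6 cells = 3057  → 104.2588
row 6: Σ corner-gray over 6 cells = 2856  → 97.4037
Σ rows: total corner-gray = 23145  → 789.3589 mm³
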